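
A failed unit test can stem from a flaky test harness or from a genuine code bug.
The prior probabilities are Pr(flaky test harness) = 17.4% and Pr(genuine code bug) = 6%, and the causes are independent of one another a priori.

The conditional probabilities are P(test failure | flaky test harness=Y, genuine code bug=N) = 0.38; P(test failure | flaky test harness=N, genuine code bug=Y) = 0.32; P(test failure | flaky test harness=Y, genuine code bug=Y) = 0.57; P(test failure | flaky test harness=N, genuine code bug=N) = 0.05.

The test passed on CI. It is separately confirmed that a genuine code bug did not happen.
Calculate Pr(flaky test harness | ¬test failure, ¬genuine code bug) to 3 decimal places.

P(¬test failure | ¬genuine code bug) = 0.95·0.826 + 0.62·0.174 = 0.784700 + 0.107880 = 0.892580
Of this, 0.107880 comes from 0.62·0.174 (the flaky test harness=true cases).
P(flaky test harness | ¬test failure, ¬genuine code bug) = 0.107880 / 0.892580 ≈ 0.121

Pr(flaky test harness | ¬test failure, ¬genuine code bug) ≈ 0.121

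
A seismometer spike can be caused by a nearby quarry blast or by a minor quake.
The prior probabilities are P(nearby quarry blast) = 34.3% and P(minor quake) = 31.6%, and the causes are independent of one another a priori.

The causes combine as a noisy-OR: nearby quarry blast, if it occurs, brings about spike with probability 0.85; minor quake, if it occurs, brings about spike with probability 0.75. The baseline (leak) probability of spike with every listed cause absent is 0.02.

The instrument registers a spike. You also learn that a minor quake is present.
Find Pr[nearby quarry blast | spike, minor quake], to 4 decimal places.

Under noisy-OR, P(spike | causes) = 1 − (1−0.02)·∏(1−qᵢ) over the active causes.
Enumerate both values of nearby quarry blast and weight by the priors:
  P(spike | minor quake) = 0.755*0.657 + 0.96325*0.343
        = 0.496035 + 0.330395 = 0.826430
The terms with nearby quarry blast present sum to 0.330395, so
  P(nearby quarry blast | spike, minor quake) = 0.330395 / 0.826430 ≈ 0.3998

Pr[nearby quarry blast | spike, minor quake] ≈ 0.3998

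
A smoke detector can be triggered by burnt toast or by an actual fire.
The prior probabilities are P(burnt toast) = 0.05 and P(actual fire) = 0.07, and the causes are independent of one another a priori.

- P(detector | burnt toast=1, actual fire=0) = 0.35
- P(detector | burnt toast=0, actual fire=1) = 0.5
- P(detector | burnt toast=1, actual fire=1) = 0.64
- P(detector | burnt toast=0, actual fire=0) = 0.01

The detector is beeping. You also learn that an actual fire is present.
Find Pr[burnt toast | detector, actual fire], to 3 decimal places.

Pr[burnt toast | detector, actual fire] ≈ 0.063

P(detector | actual fire) = 0.5*0.95 + 0.64*0.05 = 0.475000 + 0.032000 = 0.507000
Of this, 0.032000 comes from 0.64*0.05 (the burnt toast=true cases).
Hence the posterior is 0.032000/0.507000 ≈ 0.063.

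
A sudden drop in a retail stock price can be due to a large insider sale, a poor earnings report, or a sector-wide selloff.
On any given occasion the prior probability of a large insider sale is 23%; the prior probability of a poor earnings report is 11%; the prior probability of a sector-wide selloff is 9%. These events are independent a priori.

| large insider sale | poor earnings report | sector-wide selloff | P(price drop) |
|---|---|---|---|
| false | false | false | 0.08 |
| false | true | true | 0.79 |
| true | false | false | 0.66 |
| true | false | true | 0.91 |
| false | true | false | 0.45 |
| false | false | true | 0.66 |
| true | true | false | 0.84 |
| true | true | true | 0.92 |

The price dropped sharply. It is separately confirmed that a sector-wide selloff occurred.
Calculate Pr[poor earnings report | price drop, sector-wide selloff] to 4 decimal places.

P(price drop | sector-wide selloff) = 0.66×0.77×0.89 + 0.79×0.77×0.11 + 0.91×0.23×0.89 + 0.92×0.23×0.11 = 0.452298 + 0.066913 + 0.186277 + 0.023276 = 0.728764
The poor earnings report-present share is 0.066913 + 0.023276 = 0.090189.
So P(poor earnings report | price drop, sector-wide selloff) = 0.090189/0.728764 ≈ 0.1238.

Pr[poor earnings report | price drop, sector-wide selloff] ≈ 0.1238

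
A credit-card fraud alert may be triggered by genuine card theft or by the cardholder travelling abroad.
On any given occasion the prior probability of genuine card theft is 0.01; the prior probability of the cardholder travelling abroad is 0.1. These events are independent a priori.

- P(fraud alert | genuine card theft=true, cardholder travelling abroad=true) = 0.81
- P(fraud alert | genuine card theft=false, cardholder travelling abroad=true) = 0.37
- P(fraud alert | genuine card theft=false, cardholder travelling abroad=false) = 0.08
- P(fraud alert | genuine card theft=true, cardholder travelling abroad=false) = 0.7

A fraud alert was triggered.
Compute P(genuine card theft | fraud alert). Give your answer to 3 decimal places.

P(genuine card theft | fraud alert) ≈ 0.062

By total probability over the 4 (genuine card theft, cardholder travelling abroad) configurations:
  P(fraud alert) = 0.08×0.99×0.9 + 0.37×0.99×0.1 + 0.7×0.01×0.9 + 0.81×0.01×0.1
        = 0.071280 + 0.036630 + 0.006300 + 0.000810 = 0.115020
Keeping only the genuine card theft-present terms gives 0.007110, so
  P(genuine card theft | fraud alert) = 0.007110 / 0.115020 ≈ 0.062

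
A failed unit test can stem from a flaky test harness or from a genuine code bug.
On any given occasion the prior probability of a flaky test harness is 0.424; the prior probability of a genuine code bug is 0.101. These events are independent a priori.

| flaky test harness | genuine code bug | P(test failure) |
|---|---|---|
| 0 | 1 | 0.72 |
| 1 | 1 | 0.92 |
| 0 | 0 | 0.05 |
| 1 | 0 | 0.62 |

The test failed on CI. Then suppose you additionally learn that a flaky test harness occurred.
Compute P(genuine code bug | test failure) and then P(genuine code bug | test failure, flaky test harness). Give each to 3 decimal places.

P(test failure) = 0.05*0.576*0.899 + 0.72*0.576*0.101 + 0.62*0.424*0.899 + 0.92*0.424*0.101 = 0.025891 + 0.041887 + 0.236329 + 0.039398 = 0.343505
Of this, 0.081285 comes from 0.041887 + 0.039398 (the genuine code bug=true cases).
Hence the posterior is 0.081285/0.343505 ≈ 0.237.

With the extra evidence:
For the numerator, keep only genuine code bug=true terms: 0.92·0.101 = 0.092920
The normalizing constant is 0.62·0.899 + 0.92·0.101 = 0.650300
P(genuine code bug | test failure, flaky test harness) = 0.092920/0.650300 ≈ 0.143
Conditioning on flaky test harness lowers the posterior on genuine code bug: the classic explaining-away effect in a common-effect structure.

P(genuine code bug | test failure) ≈ 0.237; P(genuine code bug | test failure, flaky test harness) ≈ 0.143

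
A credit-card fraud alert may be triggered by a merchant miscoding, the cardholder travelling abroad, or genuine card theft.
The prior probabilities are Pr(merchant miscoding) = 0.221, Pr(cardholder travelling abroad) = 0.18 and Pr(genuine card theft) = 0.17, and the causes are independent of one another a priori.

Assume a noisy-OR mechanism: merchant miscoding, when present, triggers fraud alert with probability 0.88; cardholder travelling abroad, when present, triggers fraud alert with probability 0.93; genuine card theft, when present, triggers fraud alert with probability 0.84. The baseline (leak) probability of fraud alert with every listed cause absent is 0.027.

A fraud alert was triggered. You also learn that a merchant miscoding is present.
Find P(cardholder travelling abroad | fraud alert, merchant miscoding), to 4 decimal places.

P(cardholder travelling abroad | fraud alert, merchant miscoding) ≈ 0.1950

Under noisy-OR, P(fraud alert | causes) = 1 − (1−0.027)·∏(1−qᵢ) over the active causes.
P(fraud alert | merchant miscoding) = 0.88324·0.82·0.83 + 0.981318·0.82·0.17 + 0.991827·0.18·0.83 + 0.998692·0.18·0.17 = 0.601133 + 0.136796 + 0.148179 + 0.030560 = 0.916668
Of this, 0.178739 comes from 0.148179 + 0.030560 (the cardholder travelling abroad=true cases).
P(cardholder travelling abroad | fraud alert, merchant miscoding) = 0.178739 / 0.916668 ≈ 0.1950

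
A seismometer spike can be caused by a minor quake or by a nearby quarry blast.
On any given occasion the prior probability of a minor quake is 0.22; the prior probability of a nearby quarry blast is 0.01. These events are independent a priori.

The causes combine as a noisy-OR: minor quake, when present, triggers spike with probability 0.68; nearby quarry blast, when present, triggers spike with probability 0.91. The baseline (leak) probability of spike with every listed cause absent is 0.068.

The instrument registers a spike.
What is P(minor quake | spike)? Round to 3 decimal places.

P(minor quake | spike) ≈ 0.722

Under noisy-OR, P(spike | causes) = 1 − (1−0.068)·∏(1−qᵢ) over the active causes.
Numerator (weight on configurations with minor quake): 0.152843 + 0.002141 = 0.154984
Denominator P(spike): 0.068*0.78*0.99 + 0.91612*0.78*0.01 + 0.70176*0.22*0.99 + 0.973158*0.22*0.01 = 0.214640
Posterior = 0.154984 / 0.214640 ≈ 0.722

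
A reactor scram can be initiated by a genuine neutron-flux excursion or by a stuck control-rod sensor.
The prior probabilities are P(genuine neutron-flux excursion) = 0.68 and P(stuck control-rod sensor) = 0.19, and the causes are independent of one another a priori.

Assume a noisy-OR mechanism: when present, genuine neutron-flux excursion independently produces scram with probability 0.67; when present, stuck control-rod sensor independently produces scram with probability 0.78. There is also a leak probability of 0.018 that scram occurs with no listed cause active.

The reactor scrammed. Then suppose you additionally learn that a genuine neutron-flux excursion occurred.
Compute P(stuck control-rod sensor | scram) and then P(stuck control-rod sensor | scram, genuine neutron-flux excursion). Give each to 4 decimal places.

P(stuck control-rod sensor | scram) ≈ 0.3078; P(stuck control-rod sensor | scram, genuine neutron-flux excursion) ≈ 0.2437

Under noisy-OR, P(scram | causes) = 1 − (1−0.018)·∏(1−qᵢ) over the active causes.
Weight on stuck control-rod sensor=true, given the evidence: 0.047665 + 0.119989 = 0.167654
Normalizer over all consistent configurations: 0.018*0.32*0.81 + 0.78396*0.32*0.19 + 0.67594*0.68*0.81 + 0.928707*0.68*0.19 = 0.544628
P(stuck control-rod sensor | scram) = 0.167654/0.544628 ≈ 0.3078

Now also conditioning on genuine neutron-flux excursion=true:
Numerator (weight on configurations with stuck control-rod sensor): 0.928707*0.19 = 0.176454
The normalizing constant is 0.67594*0.81 + 0.928707*0.19 = 0.723965
P(stuck control-rod sensor | scram, genuine neutron-flux excursion) = 0.176454/0.723965 ≈ 0.2437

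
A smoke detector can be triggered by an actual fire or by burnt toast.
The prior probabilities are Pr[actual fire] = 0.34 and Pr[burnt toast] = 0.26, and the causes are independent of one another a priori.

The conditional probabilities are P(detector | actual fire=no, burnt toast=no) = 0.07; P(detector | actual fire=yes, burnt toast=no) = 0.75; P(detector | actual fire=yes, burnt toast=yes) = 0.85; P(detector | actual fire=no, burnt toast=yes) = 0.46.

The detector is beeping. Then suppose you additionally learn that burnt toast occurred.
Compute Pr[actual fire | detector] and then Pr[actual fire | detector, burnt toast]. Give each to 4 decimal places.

Pr[actual fire | detector] ≈ 0.6999; Pr[actual fire | detector, burnt toast] ≈ 0.4877

Numerator (weight on configurations with actual fire): 0.188700 + 0.075140 = 0.263840
Denominator P(detector): 0.07×0.66×0.74 + 0.46×0.66×0.26 + 0.75×0.34×0.74 + 0.85×0.34×0.26 = 0.376964
P(actual fire | detector) = 0.263840/0.376964 ≈ 0.6999

Now condition on the additional information:
P(detector | burnt toast) = 0.46*0.66 + 0.85*0.34 = 0.303600 + 0.289000 = 0.592600
Restricting to configurations with actual fire present: 0.85*0.34 = 0.289000.
Hence the posterior is 0.289000/0.592600 ≈ 0.4877.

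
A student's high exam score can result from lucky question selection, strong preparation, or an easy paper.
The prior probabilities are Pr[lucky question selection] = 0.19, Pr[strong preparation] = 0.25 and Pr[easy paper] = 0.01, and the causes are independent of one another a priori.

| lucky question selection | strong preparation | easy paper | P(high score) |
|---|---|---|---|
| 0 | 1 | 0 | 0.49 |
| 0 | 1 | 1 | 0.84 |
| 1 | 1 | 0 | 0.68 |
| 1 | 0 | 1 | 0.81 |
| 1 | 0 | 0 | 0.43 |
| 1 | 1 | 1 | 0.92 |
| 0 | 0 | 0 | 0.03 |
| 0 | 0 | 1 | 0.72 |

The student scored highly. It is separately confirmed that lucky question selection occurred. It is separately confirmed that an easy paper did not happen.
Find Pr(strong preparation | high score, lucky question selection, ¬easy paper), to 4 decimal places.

Pr(strong preparation | high score, lucky question selection, ¬easy paper) ≈ 0.3452

By total probability over both values of strong preparation:
  P(high score | lucky question selection, ¬easy paper) = 0.43×0.75 + 0.68×0.25
        = 0.322500 + 0.170000 = 0.492500
Configurations with strong preparation contribute 0.170000, so
  P(strong preparation | high score, lucky question selection, ¬easy paper) = 0.170000 / 0.492500 ≈ 0.3452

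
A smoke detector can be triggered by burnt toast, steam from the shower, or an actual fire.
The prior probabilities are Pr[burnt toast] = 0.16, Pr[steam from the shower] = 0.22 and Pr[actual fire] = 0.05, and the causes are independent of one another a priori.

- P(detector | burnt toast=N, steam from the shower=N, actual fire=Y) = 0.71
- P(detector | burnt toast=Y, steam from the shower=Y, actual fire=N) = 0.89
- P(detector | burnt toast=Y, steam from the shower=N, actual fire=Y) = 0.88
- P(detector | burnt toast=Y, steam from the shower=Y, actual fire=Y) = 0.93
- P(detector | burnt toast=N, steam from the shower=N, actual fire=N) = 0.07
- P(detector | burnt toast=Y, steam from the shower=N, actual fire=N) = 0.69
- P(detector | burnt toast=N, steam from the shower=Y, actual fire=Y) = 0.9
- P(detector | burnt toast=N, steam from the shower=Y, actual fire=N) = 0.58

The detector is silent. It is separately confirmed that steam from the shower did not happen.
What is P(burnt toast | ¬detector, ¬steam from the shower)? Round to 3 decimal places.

P(burnt toast | ¬detector, ¬steam from the shower) ≈ 0.060

P(¬detector | ¬steam from the shower) = 0.93×0.84×0.95 + 0.29×0.84×0.05 + 0.31×0.16×0.95 + 0.12×0.16×0.05 = 0.742140 + 0.012180 + 0.047120 + 0.000960 = 0.802400
The burnt toast-present share is 0.047120 + 0.000960 = 0.048080.
Hence the posterior is 0.048080/0.802400 ≈ 0.060.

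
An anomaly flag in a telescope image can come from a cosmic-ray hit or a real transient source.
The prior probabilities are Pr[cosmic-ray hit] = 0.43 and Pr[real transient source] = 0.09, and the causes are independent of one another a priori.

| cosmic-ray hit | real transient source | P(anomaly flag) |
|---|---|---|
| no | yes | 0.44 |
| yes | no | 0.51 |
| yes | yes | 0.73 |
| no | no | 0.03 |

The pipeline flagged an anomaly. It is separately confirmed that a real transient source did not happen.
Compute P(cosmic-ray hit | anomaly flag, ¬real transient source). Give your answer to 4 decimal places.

Sum P(anomaly flag|·) weighted by the priors over both values of cosmic-ray hit:
  P(anomaly flag | ¬real transient source) = 0.03×0.57 + 0.51×0.43
        = 0.017100 + 0.219300 = 0.236400
The terms with cosmic-ray hit present sum to 0.219300, so
  P(cosmic-ray hit | anomaly flag, ¬real transient source) = 0.219300 / 0.236400 ≈ 0.9277

P(cosmic-ray hit | anomaly flag, ¬real transient source) ≈ 0.9277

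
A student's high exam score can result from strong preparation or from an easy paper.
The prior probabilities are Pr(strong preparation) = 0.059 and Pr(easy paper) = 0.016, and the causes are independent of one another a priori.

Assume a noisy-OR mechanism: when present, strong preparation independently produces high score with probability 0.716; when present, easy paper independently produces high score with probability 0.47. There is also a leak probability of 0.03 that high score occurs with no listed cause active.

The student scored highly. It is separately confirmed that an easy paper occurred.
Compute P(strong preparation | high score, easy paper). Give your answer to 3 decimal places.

P(strong preparation | high score, easy paper) ≈ 0.099

Under noisy-OR, P(high score | causes) = 1 − (1−0.03)·∏(1−qᵢ) over the active causes.
P(high score | easy paper) = 0.4859×0.941 + 0.853996×0.059 = 0.457232 + 0.050386 = 0.507618
The strong preparation-present share is 0.853996×0.059 = 0.050386.
P(strong preparation | high score, easy paper) = 0.050386 / 0.507618 ≈ 0.099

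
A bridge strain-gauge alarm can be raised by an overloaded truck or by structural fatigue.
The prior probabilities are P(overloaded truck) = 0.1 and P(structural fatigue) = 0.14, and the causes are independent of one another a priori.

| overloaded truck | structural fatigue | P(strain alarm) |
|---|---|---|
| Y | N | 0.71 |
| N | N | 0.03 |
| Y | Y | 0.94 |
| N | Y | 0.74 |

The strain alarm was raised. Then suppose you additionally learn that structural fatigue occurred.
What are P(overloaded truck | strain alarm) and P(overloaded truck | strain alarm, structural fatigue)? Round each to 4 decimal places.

For the numerator, keep only overloaded truck=true terms: 0.061060 + 0.013160 = 0.074220
Denominator P(strain alarm): 0.03×0.9×0.86 + 0.74×0.9×0.14 + 0.71×0.1×0.86 + 0.94×0.1×0.14 = 0.190680
P(overloaded truck | strain alarm) = 0.074220/0.190680 ≈ 0.3892

Now also conditioning on structural fatigue=true:
Numerator (weight on configurations with overloaded truck): 0.94*0.1 = 0.094000
The normalizing constant is 0.74*0.9 + 0.94*0.1 = 0.760000
P(overloaded truck | strain alarm, structural fatigue) = 0.094000/0.760000 ≈ 0.1237
This is intercausal reasoning (explaining away): once structural fatigue accounts for the strain alarm, overloaded truck becomes less likely.

P(overloaded truck | strain alarm) ≈ 0.3892; P(overloaded truck | strain alarm, structural fatigue) ≈ 0.1237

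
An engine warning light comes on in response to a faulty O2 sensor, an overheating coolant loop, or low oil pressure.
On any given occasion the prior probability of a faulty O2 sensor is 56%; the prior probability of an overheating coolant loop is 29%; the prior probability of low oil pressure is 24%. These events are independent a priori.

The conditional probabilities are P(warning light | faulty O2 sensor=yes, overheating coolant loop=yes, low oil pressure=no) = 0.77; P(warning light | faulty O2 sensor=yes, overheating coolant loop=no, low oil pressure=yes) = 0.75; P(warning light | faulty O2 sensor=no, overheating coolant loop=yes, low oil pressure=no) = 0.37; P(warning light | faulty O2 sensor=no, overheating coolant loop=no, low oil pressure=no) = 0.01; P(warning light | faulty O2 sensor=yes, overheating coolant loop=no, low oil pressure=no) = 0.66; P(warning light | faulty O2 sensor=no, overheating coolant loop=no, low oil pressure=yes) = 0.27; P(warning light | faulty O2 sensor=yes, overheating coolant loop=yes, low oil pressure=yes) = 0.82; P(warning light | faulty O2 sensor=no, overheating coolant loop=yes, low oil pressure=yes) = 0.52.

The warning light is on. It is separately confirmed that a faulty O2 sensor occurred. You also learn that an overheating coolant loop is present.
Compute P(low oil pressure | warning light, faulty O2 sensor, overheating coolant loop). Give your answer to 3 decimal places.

Enumerate both values of low oil pressure and weight by the priors:
  P(warning light | faulty O2 sensor, overheating coolant loop) = 0.77·0.76 + 0.82·0.24
        = 0.585200 + 0.196800 = 0.782000
Keeping only the low oil pressure-present terms gives 0.196800, so
  P(low oil pressure | warning light, faulty O2 sensor, overheating coolant loop) = 0.196800 / 0.782000 ≈ 0.252

P(low oil pressure | warning light, faulty O2 sensor, overheating coolant loop) ≈ 0.252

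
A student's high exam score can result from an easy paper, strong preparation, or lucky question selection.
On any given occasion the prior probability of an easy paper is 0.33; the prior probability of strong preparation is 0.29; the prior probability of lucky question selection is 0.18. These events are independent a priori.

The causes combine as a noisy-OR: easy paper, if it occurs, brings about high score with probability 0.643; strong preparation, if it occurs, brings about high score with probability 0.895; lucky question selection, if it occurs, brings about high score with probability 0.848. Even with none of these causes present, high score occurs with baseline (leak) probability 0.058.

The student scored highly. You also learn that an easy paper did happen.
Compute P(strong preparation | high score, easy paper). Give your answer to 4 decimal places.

Under noisy-OR, P(high score | causes) = 1 − (1−0.058)·∏(1−qᵢ) over the active causes.
Enumerate the 4 (strong preparation, lucky question selection) configurations and weight by the priors:
  P(high score | easy paper) = 0.663706*0.71*0.82 + 0.948883*0.71*0.18 + 0.964689*0.29*0.82 + 0.994633*0.29*0.18
        = 0.386410 + 0.121267 + 0.229403 + 0.051920 = 0.789000
The terms with strong preparation present sum to 0.281323, so
  P(strong preparation | high score, easy paper) = 0.281323 / 0.789000 ≈ 0.3566

P(strong preparation | high score, easy paper) ≈ 0.3566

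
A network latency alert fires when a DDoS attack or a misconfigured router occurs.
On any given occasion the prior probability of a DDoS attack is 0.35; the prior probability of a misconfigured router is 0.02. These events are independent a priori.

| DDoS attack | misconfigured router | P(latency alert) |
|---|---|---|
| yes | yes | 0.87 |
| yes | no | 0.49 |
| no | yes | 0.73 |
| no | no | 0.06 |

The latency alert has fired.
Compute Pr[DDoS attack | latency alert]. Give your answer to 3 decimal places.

P(latency alert) = 0.06*0.65*0.98 + 0.73*0.65*0.02 + 0.49*0.35*0.98 + 0.87*0.35*0.02 = 0.038220 + 0.009490 + 0.168070 + 0.006090 = 0.221870
Restricting to configurations with DDoS attack present: 0.168070 + 0.006090 = 0.174160.
P(DDoS attack | latency alert) = 0.174160 / 0.221870 ≈ 0.785

Pr[DDoS attack | latency alert] ≈ 0.785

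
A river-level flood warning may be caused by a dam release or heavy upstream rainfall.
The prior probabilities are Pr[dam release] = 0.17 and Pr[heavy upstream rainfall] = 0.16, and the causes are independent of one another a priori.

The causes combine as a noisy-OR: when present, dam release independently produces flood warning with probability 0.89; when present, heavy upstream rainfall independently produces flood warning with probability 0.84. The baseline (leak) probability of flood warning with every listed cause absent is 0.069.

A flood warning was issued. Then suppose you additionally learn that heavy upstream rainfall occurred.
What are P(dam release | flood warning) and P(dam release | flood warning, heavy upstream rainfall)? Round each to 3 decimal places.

Under noisy-OR, P(flood warning | causes) = 1 − (1−0.069)·∏(1−qᵢ) over the active causes.
Sum P(flood warning|·) weighted by the priors over the 4 (dam release, heavy upstream rainfall) configurations:
  P(flood warning) = 0.069×0.83×0.84 + 0.85104×0.83×0.16 + 0.89759×0.17×0.84 + 0.983614×0.17×0.16
        = 0.048107 + 0.113018 + 0.128176 + 0.026754 = 0.316055
Keeping only the dam release-present terms gives 0.154930, so
  P(dam release | flood warning) = 0.154930 / 0.316055 ≈ 0.490

With the extra evidence:
By total probability over both values of dam release:
  P(flood warning | heavy upstream rainfall) = 0.85104·0.83 + 0.983614·0.17
        = 0.706363 + 0.167214 = 0.873577
Configurations with dam release contribute 0.167214, so
  P(dam release | flood warning, heavy upstream rainfall) = 0.167214 / 0.873577 ≈ 0.191
The drop from 0.490 to 0.191 is the explaining-away (discounting) effect.

P(dam release | flood warning) ≈ 0.490; P(dam release | flood warning, heavy upstream rainfall) ≈ 0.191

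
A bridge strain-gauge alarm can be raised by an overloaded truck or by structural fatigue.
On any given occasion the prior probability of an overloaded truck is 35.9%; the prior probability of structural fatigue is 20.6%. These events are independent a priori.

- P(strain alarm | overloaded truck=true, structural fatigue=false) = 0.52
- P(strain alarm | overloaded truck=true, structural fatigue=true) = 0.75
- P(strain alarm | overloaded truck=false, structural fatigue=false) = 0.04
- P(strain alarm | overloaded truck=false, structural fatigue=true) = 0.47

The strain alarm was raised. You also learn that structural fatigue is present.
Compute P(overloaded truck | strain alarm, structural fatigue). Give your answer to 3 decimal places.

P(overloaded truck | strain alarm, structural fatigue) ≈ 0.472

For the numerator, keep only overloaded truck=true terms: 0.75·0.359 = 0.269250
The normalizing constant is 0.47·0.641 + 0.75·0.359 = 0.570520
P(overloaded truck | strain alarm, structural fatigue) = 0.269250/0.570520 ≈ 0.472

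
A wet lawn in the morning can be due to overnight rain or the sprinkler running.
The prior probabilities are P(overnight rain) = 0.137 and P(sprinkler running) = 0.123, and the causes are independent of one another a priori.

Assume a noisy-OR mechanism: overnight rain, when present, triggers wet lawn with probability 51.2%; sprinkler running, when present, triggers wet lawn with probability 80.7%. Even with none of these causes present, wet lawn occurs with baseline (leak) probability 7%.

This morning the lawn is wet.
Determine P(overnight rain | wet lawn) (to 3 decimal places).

P(overnight rain | wet lawn) ≈ 0.366

Under noisy-OR, P(wet lawn | causes) = 1 − (1−0.07)·∏(1−qᵢ) over the active causes.
Sum P(wet lawn|·) weighted by the priors over the 4 (overnight rain, sprinkler running) configurations:
  P(wet lawn) = 0.07·0.863·0.877 + 0.82051·0.863·0.123 + 0.54616·0.137·0.877 + 0.912409·0.137·0.123
        = 0.052980 + 0.087096 + 0.065621 + 0.015375 = 0.221072
Configurations with overnight rain contribute 0.080996, so
  P(overnight rain | wet lawn) = 0.080996 / 0.221072 ≈ 0.366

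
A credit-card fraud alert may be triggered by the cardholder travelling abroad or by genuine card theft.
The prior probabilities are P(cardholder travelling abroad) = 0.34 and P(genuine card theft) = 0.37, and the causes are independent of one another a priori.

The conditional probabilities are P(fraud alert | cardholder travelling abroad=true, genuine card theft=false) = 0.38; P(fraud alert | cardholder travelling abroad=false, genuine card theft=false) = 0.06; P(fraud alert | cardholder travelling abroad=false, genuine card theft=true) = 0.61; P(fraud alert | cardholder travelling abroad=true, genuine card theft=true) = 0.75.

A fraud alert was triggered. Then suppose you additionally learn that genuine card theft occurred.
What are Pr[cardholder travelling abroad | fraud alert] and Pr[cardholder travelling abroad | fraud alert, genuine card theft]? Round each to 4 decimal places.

Pr[cardholder travelling abroad | fraud alert] ≈ 0.5026; Pr[cardholder travelling abroad | fraud alert, genuine card theft] ≈ 0.3878

For the numerator, keep only cardholder travelling abroad=true terms: 0.081396 + 0.094350 = 0.175746
The normalizing constant is 0.06×0.66×0.63 + 0.61×0.66×0.37 + 0.38×0.34×0.63 + 0.75×0.34×0.37 = 0.349656
P(cardholder travelling abroad | fraud alert) = 0.175746/0.349656 ≈ 0.5026

With the extra evidence:
P(fraud alert | genuine card theft) = 0.61×0.66 + 0.75×0.34 = 0.402600 + 0.255000 = 0.657600
Restricting to configurations with cardholder travelling abroad present: 0.75×0.34 = 0.255000.
So P(cardholder travelling abroad | fraud alert, genuine card theft) = 0.255000/0.657600 ≈ 0.3878.
The drop from 0.5026 to 0.3878 is the explaining-away (discounting) effect.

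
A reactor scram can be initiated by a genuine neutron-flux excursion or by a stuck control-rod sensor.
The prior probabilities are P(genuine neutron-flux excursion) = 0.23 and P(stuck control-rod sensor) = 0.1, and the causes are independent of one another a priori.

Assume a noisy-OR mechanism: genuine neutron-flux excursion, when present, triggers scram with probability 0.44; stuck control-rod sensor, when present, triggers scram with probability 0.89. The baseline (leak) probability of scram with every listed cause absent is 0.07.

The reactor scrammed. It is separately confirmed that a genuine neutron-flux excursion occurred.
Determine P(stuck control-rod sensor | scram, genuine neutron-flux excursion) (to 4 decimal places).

P(stuck control-rod sensor | scram, genuine neutron-flux excursion) ≈ 0.1794

Under noisy-OR, P(scram | causes) = 1 − (1−0.07)·∏(1−qᵢ) over the active causes.
For the numerator, keep only stuck control-rod sensor=true terms: 0.942712*0.1 = 0.094271
Normalizer over all consistent configurations: 0.4792*0.9 + 0.942712*0.1 = 0.525551
P(stuck control-rod sensor | scram, genuine neutron-flux excursion) = 0.094271/0.525551 ≈ 0.1794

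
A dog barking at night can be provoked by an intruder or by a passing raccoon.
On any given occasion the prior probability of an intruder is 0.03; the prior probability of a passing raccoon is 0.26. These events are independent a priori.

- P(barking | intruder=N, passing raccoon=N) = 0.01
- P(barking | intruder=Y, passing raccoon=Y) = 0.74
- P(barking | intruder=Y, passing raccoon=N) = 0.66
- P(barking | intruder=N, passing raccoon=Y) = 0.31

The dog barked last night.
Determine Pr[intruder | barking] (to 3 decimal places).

P(barking) = 0.01·0.97·0.74 + 0.31·0.97·0.26 + 0.66·0.03·0.74 + 0.74·0.03·0.26 = 0.007178 + 0.078182 + 0.014652 + 0.005772 = 0.105784
Of this, 0.020424 comes from 0.014652 + 0.005772 (the intruder=true cases).
So P(intruder | barking) = 0.020424/0.105784 ≈ 0.193.

Pr[intruder | barking] ≈ 0.193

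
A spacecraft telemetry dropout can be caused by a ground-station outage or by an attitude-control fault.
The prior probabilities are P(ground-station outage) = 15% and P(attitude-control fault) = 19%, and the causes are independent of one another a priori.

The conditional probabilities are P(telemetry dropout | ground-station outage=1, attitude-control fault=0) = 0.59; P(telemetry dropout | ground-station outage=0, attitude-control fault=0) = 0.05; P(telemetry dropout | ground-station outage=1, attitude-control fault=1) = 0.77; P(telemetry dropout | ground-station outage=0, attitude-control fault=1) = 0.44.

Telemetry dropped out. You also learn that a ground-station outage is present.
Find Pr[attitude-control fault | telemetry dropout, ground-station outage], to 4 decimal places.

Pr[attitude-control fault | telemetry dropout, ground-station outage] ≈ 0.2344

For the numerator, keep only attitude-control fault=true terms: 0.77·0.19 = 0.146300
The normalizing constant is 0.59·0.81 + 0.77·0.19 = 0.624200
P(attitude-control fault | telemetry dropout, ground-station outage) = 0.146300/0.624200 ≈ 0.2344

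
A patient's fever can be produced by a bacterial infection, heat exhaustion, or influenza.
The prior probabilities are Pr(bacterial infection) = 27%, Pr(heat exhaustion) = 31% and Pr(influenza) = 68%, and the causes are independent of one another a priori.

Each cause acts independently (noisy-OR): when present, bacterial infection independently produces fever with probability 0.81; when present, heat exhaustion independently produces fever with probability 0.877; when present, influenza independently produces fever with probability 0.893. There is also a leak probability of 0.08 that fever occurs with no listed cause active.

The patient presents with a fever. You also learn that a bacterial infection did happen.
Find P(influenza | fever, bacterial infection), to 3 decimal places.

P(influenza | fever, bacterial infection) ≈ 0.706

Under noisy-OR, P(fever | causes) = 1 − (1−0.08)·∏(1−qᵢ) over the active causes.
Enumerate the 4 (heat exhaustion, influenza) configurations and weight by the priors:
  P(fever | bacterial infection) = 0.8252·0.69·0.32 + 0.981296·0.69·0.68 + 0.9785·0.31·0.32 + 0.997699·0.31·0.68
        = 0.182204 + 0.460424 + 0.097067 + 0.210315 = 0.950010
The terms with influenza present sum to 0.670739, so
  P(influenza | fever, bacterial infection) = 0.670739 / 0.950010 ≈ 0.706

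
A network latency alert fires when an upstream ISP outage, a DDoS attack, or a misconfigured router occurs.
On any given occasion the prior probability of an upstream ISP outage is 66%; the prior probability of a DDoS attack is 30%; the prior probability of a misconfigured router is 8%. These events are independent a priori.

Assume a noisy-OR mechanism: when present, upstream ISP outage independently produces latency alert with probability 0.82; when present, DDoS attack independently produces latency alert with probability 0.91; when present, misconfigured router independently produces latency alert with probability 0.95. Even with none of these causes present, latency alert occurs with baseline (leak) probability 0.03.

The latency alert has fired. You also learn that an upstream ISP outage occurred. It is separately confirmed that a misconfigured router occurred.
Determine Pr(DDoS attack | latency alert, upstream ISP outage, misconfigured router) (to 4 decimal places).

Pr(DDoS attack | latency alert, upstream ISP outage, misconfigured router) ≈ 0.3017

Under noisy-OR, P(latency alert | causes) = 1 − (1−0.03)·∏(1−qᵢ) over the active causes.
Enumerate both values of DDoS attack and weight by the priors:
  P(latency alert | upstream ISP outage, misconfigured router) = 0.99127*0.7 + 0.999214*0.3
        = 0.693889 + 0.299764 = 0.993653
Keeping only the DDoS attack-present terms gives 0.299764, so
  P(DDoS attack | latency alert, upstream ISP outage, misconfigured router) = 0.299764 / 0.993653 ≈ 0.3017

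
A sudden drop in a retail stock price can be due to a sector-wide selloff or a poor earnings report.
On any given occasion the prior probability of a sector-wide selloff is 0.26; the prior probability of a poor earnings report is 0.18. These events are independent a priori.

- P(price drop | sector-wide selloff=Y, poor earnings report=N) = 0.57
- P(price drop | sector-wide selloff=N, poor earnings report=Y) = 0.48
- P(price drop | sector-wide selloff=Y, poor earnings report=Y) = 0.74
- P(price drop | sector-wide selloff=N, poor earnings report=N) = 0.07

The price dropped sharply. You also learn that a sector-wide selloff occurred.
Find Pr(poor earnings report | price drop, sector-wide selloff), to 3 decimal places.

Enumerate both values of poor earnings report and weight by the priors:
  P(price drop | sector-wide selloff) = 0.57×0.82 + 0.74×0.18
        = 0.467400 + 0.133200 = 0.600600
Configurations with poor earnings report contribute 0.133200, so
  P(poor earnings report | price drop, sector-wide selloff) = 0.133200 / 0.600600 ≈ 0.222

Pr(poor earnings report | price drop, sector-wide selloff) ≈ 0.222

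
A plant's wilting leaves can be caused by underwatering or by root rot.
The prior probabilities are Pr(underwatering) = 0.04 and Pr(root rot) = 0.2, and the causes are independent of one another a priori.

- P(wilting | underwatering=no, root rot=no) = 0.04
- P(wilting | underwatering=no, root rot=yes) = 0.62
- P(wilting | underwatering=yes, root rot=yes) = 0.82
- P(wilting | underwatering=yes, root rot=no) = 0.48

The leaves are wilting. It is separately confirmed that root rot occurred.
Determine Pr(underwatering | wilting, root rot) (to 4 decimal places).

Pr(underwatering | wilting, root rot) ≈ 0.0522

P(wilting | root rot) = 0.62·0.96 + 0.82·0.04 = 0.595200 + 0.032800 = 0.628000
The underwatering-present share is 0.82·0.04 = 0.032800.
Hence the posterior is 0.032800/0.628000 ≈ 0.0522.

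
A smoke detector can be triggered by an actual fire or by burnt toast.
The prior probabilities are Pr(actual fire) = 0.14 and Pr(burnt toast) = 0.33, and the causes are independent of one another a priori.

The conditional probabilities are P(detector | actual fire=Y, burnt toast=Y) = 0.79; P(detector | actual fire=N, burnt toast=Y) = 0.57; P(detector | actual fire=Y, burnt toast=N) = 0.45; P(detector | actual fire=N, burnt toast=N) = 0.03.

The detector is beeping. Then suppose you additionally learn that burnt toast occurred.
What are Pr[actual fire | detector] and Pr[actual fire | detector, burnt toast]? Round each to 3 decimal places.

P(detector) = 0.03*0.86*0.67 + 0.57*0.86*0.33 + 0.45*0.14*0.67 + 0.79*0.14*0.33 = 0.017286 + 0.161766 + 0.042210 + 0.036498 = 0.257760
Of this, 0.078708 comes from 0.042210 + 0.036498 (the actual fire=true cases).
P(actual fire | detector) = 0.078708 / 0.257760 ≈ 0.305

Now also conditioning on burnt toast=true:
Weight on actual fire=true, given the evidence: 0.79·0.14 = 0.110600
Normalizer over all consistent configurations: 0.57·0.86 + 0.79·0.14 = 0.600800
P(actual fire | detector, burnt toast) = 0.110600/0.600800 ≈ 0.184

Pr[actual fire | detector] ≈ 0.305; Pr[actual fire | detector, burnt toast] ≈ 0.184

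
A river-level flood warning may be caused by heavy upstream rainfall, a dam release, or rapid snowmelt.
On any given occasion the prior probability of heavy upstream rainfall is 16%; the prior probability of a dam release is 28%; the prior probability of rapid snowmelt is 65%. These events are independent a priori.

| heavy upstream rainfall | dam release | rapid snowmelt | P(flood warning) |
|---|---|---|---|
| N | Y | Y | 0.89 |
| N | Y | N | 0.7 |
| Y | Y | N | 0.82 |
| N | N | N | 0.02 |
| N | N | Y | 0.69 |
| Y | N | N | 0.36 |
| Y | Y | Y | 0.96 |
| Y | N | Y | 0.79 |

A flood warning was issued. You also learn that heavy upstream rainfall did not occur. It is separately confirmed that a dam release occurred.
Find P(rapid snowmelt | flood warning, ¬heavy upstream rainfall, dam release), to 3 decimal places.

P(flood warning | ¬heavy upstream rainfall, dam release) = 0.7*0.35 + 0.89*0.65 = 0.245000 + 0.578500 = 0.823500
Of this, 0.578500 comes from 0.89*0.65 (the rapid snowmelt=true cases).
Hence the posterior is 0.578500/0.823500 ≈ 0.702.

P(rapid snowmelt | flood warning, ¬heavy upstream rainfall, dam release) ≈ 0.702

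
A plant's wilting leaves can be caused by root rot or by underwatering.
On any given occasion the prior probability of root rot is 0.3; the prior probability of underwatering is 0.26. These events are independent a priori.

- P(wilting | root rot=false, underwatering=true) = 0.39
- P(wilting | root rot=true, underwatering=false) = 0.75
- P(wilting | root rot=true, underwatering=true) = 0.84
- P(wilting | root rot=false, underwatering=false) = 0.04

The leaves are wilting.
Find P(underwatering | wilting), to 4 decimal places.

P(underwatering | wilting) ≈ 0.4217

Sum P(wilting|·) weighted by the priors over the 4 (root rot, underwatering) configurations:
  P(wilting) = 0.04*0.7*0.74 + 0.39*0.7*0.26 + 0.75*0.3*0.74 + 0.84*0.3*0.26
        = 0.020720 + 0.070980 + 0.166500 + 0.065520 = 0.323720
Keeping only the underwatering-present terms gives 0.136500, so
  P(underwatering | wilting) = 0.136500 / 0.323720 ≈ 0.4217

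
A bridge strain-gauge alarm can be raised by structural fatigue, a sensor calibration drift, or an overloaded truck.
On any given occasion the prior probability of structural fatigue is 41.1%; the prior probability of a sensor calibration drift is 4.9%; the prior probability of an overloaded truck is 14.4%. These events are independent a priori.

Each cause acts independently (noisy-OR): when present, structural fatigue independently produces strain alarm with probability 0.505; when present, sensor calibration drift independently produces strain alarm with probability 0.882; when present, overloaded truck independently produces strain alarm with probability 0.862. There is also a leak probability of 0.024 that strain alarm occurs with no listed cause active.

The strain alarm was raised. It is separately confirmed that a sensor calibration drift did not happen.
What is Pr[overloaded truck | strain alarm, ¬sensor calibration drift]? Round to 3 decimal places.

Pr[overloaded truck | strain alarm, ¬sensor calibration drift] ≈ 0.399

Under noisy-OR, P(strain alarm | causes) = 1 − (1−0.024)·∏(1−qᵢ) over the active causes.
Enumerate the 4 (structural fatigue, overloaded truck) configurations and weight by the priors:
  P(strain alarm | ¬sensor calibration drift) = 0.024×0.589×0.856 + 0.865312×0.589×0.144 + 0.51688×0.411×0.856 + 0.933329×0.411×0.144
        = 0.012100 + 0.073392 + 0.181847 + 0.055238 = 0.322577
Keeping only the overloaded truck-present terms gives 0.128630, so
  P(overloaded truck | strain alarm, ¬sensor calibration drift) = 0.128630 / 0.322577 ≈ 0.399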